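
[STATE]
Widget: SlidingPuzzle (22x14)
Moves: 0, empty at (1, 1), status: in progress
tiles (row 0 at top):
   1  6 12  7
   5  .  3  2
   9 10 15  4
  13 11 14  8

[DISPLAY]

┌────┬────┬────┬────┐ 
│  1 │  6 │ 12 │  7 │ 
├────┼────┼────┼────┤ 
│  5 │    │  3 │  2 │ 
├────┼────┼────┼────┤ 
│  9 │ 10 │ 15 │  4 │ 
├────┼────┼────┼────┤ 
│ 13 │ 11 │ 14 │  8 │ 
└────┴────┴────┴────┘ 
Moves: 0              
                      
                      
                      
                      


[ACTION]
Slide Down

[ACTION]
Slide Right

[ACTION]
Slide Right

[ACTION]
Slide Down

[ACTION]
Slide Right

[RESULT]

┌────┬────┬────┬────┐ 
│    │  1 │ 12 │  7 │ 
├────┼────┼────┼────┤ 
│  5 │  6 │  3 │  2 │ 
├────┼────┼────┼────┤ 
│  9 │ 10 │ 15 │  4 │ 
├────┼────┼────┼────┤ 
│ 13 │ 11 │ 14 │  8 │ 
└────┴────┴────┴────┘ 
Moves: 2              
                      
                      
                      
                      


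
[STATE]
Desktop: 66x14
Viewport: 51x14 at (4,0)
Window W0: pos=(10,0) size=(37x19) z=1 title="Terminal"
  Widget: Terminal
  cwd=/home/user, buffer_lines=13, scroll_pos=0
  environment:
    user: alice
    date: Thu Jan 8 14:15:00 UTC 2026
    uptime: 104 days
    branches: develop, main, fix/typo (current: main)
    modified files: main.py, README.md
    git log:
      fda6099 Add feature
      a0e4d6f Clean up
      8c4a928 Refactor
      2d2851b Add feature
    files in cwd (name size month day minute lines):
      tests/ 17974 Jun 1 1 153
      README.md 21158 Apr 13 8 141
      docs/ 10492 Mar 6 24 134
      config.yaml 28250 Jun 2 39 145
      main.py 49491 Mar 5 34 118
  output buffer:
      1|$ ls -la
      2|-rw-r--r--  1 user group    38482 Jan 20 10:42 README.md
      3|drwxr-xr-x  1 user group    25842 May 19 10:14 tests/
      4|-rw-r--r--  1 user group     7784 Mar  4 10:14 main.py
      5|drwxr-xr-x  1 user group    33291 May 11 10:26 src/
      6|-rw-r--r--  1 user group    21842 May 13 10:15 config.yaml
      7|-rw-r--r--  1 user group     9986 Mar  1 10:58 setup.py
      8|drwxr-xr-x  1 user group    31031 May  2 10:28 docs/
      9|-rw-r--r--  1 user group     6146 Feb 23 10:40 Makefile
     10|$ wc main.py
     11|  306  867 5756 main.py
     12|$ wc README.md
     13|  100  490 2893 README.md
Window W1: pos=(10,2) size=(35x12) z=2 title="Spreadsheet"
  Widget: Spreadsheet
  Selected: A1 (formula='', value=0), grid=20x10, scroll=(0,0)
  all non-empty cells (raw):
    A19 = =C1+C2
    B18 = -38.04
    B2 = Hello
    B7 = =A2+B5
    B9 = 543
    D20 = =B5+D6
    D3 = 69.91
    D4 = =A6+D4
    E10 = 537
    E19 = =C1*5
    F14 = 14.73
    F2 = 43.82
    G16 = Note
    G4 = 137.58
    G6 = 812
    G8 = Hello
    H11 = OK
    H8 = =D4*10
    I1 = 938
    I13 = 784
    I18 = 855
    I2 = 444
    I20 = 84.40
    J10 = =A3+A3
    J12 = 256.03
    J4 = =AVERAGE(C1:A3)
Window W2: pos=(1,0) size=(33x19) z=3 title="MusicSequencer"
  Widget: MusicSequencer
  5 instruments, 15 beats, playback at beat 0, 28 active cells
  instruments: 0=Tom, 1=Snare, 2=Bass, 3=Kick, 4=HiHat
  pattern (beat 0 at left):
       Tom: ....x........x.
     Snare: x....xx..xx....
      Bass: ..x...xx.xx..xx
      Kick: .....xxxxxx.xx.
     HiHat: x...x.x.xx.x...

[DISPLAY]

━━━━━━━━━━━━━━━━━━━━━━━━━━━━━┓━━━━━━━━━━━━┓        
usicSequencer                ┃            ┃        
─────────────────────────────┨━━━━━━━━━━┓─┨        
    ▼12345678901234          ┃          ┃ ┃        
 Tom····█········█·          ┃──────────┨J┃        
nare█····██··██····          ┃          ┃M┃        
Bass··█···██·██··██          ┃C       D ┃M┃        
Kick·····██████·██·          ┃----------┃M┃        
iHat█···█·█·██·█···          ┃    0     ┃M┃        
                             ┃    0     ┃M┃        
                             ┃    0   69┃M┃        
                             ┃    0#CIRC┃F┃        
                             ┃    0     ┃ ┃        
                             ┃━━━━━━━━━━┛ ┃        


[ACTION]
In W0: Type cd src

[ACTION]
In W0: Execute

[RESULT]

━━━━━━━━━━━━━━━━━━━━━━━━━━━━━┓━━━━━━━━━━━━┓        
usicSequencer                ┃            ┃        
─────────────────────────────┨━━━━━━━━━━┓─┨        
    ▼12345678901234          ┃          ┃J┃        
 Tom····█········█·          ┃──────────┨M┃        
nare█····██··██····          ┃          ┃M┃        
Bass··█···██·██··██          ┃C       D ┃M┃        
Kick·····██████·██·          ┃----------┃M┃        
iHat█···█·█·██·█···          ┃    0     ┃M┃        
                             ┃    0     ┃M┃        
                             ┃    0   69┃F┃        
                             ┃    0#CIRC┃ ┃        
                             ┃    0     ┃ ┃        
                             ┃━━━━━━━━━━┛ ┃        


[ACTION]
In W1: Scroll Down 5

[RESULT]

━━━━━━━━━━━━━━━━━━━━━━━━━━━━━┓━━━━━━━━━━━━┓        
usicSequencer                ┃            ┃        
─────────────────────────────┨━━━━━━━━━━┓─┨        
    ▼12345678901234          ┃          ┃J┃        
 Tom····█········█·          ┃──────────┨M┃        
nare█····██··██····          ┃          ┃M┃        
Bass··█···██·██··██          ┃C       D ┃M┃        
Kick·····██████·██·          ┃----------┃M┃        
iHat█···█·█·██·█···          ┃    0     ┃M┃        
                             ┃    0     ┃M┃        
                             ┃    0     ┃F┃        
                             ┃    0     ┃ ┃        
                             ┃    0     ┃ ┃        
                             ┃━━━━━━━━━━┛ ┃        


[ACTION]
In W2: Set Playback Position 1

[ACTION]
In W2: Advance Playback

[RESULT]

━━━━━━━━━━━━━━━━━━━━━━━━━━━━━┓━━━━━━━━━━━━┓        
usicSequencer                ┃            ┃        
─────────────────────────────┨━━━━━━━━━━┓─┨        
    01▼345678901234          ┃          ┃J┃        
 Tom····█········█·          ┃──────────┨M┃        
nare█····██··██····          ┃          ┃M┃        
Bass··█···██·██··██          ┃C       D ┃M┃        
Kick·····██████·██·          ┃----------┃M┃        
iHat█···█·█·██·█···          ┃    0     ┃M┃        
                             ┃    0     ┃M┃        
                             ┃    0     ┃F┃        
                             ┃    0     ┃ ┃        
                             ┃    0     ┃ ┃        
                             ┃━━━━━━━━━━┛ ┃        


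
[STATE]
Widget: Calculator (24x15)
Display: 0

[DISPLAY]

                       0
┌───┬───┬───┬───┐       
│ 7 │ 8 │ 9 │ ÷ │       
├───┼───┼───┼───┤       
│ 4 │ 5 │ 6 │ × │       
├───┼───┼───┼───┤       
│ 1 │ 2 │ 3 │ - │       
├───┼───┼───┼───┤       
│ 0 │ . │ = │ + │       
├───┼───┼───┼───┤       
│ C │ MC│ MR│ M+│       
└───┴───┴───┴───┘       
                        
                        
                        


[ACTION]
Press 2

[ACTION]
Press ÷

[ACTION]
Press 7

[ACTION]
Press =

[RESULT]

            0.2857142857
┌───┬───┬───┬───┐       
│ 7 │ 8 │ 9 │ ÷ │       
├───┼───┼───┼───┤       
│ 4 │ 5 │ 6 │ × │       
├───┼───┼───┼───┤       
│ 1 │ 2 │ 3 │ - │       
├───┼───┼───┼───┤       
│ 0 │ . │ = │ + │       
├───┼───┼───┼───┤       
│ C │ MC│ MR│ M+│       
└───┴───┴───┴───┘       
                        
                        
                        


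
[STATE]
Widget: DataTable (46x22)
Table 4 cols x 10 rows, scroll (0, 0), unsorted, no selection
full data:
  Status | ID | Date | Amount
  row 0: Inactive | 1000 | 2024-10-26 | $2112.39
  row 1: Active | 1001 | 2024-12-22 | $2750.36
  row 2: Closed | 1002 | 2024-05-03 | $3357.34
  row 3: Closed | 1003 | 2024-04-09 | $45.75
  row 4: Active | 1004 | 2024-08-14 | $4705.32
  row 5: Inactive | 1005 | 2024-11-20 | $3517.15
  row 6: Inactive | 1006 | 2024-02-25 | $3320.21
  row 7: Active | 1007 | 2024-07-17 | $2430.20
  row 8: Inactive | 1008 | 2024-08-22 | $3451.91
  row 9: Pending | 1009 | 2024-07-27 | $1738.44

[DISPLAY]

Status  │ID  │Date      │Amount               
────────┼────┼──────────┼────────             
Inactive│1000│2024-10-26│$2112.39             
Active  │1001│2024-12-22│$2750.36             
Closed  │1002│2024-05-03│$3357.34             
Closed  │1003│2024-04-09│$45.75               
Active  │1004│2024-08-14│$4705.32             
Inactive│1005│2024-11-20│$3517.15             
Inactive│1006│2024-02-25│$3320.21             
Active  │1007│2024-07-17│$2430.20             
Inactive│1008│2024-08-22│$3451.91             
Pending │1009│2024-07-27│$1738.44             
                                              
                                              
                                              
                                              
                                              
                                              
                                              
                                              
                                              
                                              


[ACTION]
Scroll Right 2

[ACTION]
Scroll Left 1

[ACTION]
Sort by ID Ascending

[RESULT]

Status  │ID ▲│Date      │Amount               
────────┼────┼──────────┼────────             
Inactive│1000│2024-10-26│$2112.39             
Active  │1001│2024-12-22│$2750.36             
Closed  │1002│2024-05-03│$3357.34             
Closed  │1003│2024-04-09│$45.75               
Active  │1004│2024-08-14│$4705.32             
Inactive│1005│2024-11-20│$3517.15             
Inactive│1006│2024-02-25│$3320.21             
Active  │1007│2024-07-17│$2430.20             
Inactive│1008│2024-08-22│$3451.91             
Pending │1009│2024-07-27│$1738.44             
                                              
                                              
                                              
                                              
                                              
                                              
                                              
                                              
                                              
                                              


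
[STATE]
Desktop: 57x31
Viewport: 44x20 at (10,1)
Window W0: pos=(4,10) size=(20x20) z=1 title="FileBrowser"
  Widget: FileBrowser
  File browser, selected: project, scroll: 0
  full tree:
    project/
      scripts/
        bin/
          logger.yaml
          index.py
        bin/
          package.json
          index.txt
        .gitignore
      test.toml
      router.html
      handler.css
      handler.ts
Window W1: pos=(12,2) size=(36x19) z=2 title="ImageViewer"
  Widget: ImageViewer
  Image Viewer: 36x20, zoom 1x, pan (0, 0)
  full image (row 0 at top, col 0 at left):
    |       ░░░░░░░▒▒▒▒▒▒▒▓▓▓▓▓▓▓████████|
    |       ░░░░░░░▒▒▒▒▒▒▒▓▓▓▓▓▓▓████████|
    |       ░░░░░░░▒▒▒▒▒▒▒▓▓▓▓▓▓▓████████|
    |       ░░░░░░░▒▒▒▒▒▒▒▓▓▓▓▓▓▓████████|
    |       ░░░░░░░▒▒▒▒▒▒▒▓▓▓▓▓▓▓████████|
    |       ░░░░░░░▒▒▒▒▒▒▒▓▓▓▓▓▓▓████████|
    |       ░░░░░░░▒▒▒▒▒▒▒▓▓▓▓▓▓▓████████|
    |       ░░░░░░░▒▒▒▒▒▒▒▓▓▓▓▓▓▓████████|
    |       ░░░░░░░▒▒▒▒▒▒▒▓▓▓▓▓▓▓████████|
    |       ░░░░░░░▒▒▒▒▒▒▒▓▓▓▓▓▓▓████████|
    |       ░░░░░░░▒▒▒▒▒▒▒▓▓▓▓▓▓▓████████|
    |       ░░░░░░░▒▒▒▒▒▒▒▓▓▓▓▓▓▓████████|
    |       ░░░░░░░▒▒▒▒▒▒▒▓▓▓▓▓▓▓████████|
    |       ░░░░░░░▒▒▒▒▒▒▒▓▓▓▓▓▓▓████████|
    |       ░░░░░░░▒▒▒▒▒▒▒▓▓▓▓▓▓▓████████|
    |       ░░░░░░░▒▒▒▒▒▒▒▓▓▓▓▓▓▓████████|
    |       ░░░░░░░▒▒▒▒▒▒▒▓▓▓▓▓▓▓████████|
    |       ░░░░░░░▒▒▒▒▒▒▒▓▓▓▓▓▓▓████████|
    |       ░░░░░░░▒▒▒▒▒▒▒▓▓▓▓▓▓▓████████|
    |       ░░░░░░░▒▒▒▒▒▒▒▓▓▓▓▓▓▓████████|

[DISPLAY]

                                            
  ┏━━━━━━━━━━━━━━━━━━━━━━━━━━━━━━━━━━┓      
  ┃ ImageViewer                      ┃      
  ┠──────────────────────────────────┨      
  ┃       ░░░░░░░▒▒▒▒▒▒▒▓▓▓▓▓▓▓██████┃      
  ┃       ░░░░░░░▒▒▒▒▒▒▒▓▓▓▓▓▓▓██████┃      
  ┃       ░░░░░░░▒▒▒▒▒▒▒▓▓▓▓▓▓▓██████┃      
  ┃       ░░░░░░░▒▒▒▒▒▒▒▓▓▓▓▓▓▓██████┃      
  ┃       ░░░░░░░▒▒▒▒▒▒▒▓▓▓▓▓▓▓██████┃      
━━┃       ░░░░░░░▒▒▒▒▒▒▒▓▓▓▓▓▓▓██████┃      
Br┃       ░░░░░░░▒▒▒▒▒▒▒▓▓▓▓▓▓▓██████┃      
──┃       ░░░░░░░▒▒▒▒▒▒▒▓▓▓▓▓▓▓██████┃      
 p┃       ░░░░░░░▒▒▒▒▒▒▒▓▓▓▓▓▓▓██████┃      
+]┃       ░░░░░░░▒▒▒▒▒▒▒▓▓▓▓▓▓▓██████┃      
es┃       ░░░░░░░▒▒▒▒▒▒▒▓▓▓▓▓▓▓██████┃      
ou┃       ░░░░░░░▒▒▒▒▒▒▒▓▓▓▓▓▓▓██████┃      
an┃       ░░░░░░░▒▒▒▒▒▒▒▓▓▓▓▓▓▓██████┃      
an┃       ░░░░░░░▒▒▒▒▒▒▒▓▓▓▓▓▓▓██████┃      
  ┃       ░░░░░░░▒▒▒▒▒▒▒▓▓▓▓▓▓▓██████┃      
  ┗━━━━━━━━━━━━━━━━━━━━━━━━━━━━━━━━━━┛      


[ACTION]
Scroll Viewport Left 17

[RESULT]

                                            
            ┏━━━━━━━━━━━━━━━━━━━━━━━━━━━━━━━
            ┃ ImageViewer                   
            ┠───────────────────────────────
            ┃       ░░░░░░░▒▒▒▒▒▒▒▓▓▓▓▓▓▓███
            ┃       ░░░░░░░▒▒▒▒▒▒▒▓▓▓▓▓▓▓███
            ┃       ░░░░░░░▒▒▒▒▒▒▒▓▓▓▓▓▓▓███
            ┃       ░░░░░░░▒▒▒▒▒▒▒▓▓▓▓▓▓▓███
            ┃       ░░░░░░░▒▒▒▒▒▒▒▓▓▓▓▓▓▓███
    ┏━━━━━━━┃       ░░░░░░░▒▒▒▒▒▒▒▓▓▓▓▓▓▓███
    ┃ FileBr┃       ░░░░░░░▒▒▒▒▒▒▒▓▓▓▓▓▓▓███
    ┠───────┃       ░░░░░░░▒▒▒▒▒▒▒▓▓▓▓▓▓▓███
    ┃> [-] p┃       ░░░░░░░▒▒▒▒▒▒▒▓▓▓▓▓▓▓███
    ┃    [+]┃       ░░░░░░░▒▒▒▒▒▒▒▓▓▓▓▓▓▓███
    ┃    tes┃       ░░░░░░░▒▒▒▒▒▒▒▓▓▓▓▓▓▓███
    ┃    rou┃       ░░░░░░░▒▒▒▒▒▒▒▓▓▓▓▓▓▓███
    ┃    han┃       ░░░░░░░▒▒▒▒▒▒▒▓▓▓▓▓▓▓███
    ┃    han┃       ░░░░░░░▒▒▒▒▒▒▒▓▓▓▓▓▓▓███
    ┃       ┃       ░░░░░░░▒▒▒▒▒▒▒▓▓▓▓▓▓▓███
    ┃       ┗━━━━━━━━━━━━━━━━━━━━━━━━━━━━━━━


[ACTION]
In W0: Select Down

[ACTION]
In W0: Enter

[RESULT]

                                            
            ┏━━━━━━━━━━━━━━━━━━━━━━━━━━━━━━━
            ┃ ImageViewer                   
            ┠───────────────────────────────
            ┃       ░░░░░░░▒▒▒▒▒▒▒▓▓▓▓▓▓▓███
            ┃       ░░░░░░░▒▒▒▒▒▒▒▓▓▓▓▓▓▓███
            ┃       ░░░░░░░▒▒▒▒▒▒▒▓▓▓▓▓▓▓███
            ┃       ░░░░░░░▒▒▒▒▒▒▒▓▓▓▓▓▓▓███
            ┃       ░░░░░░░▒▒▒▒▒▒▒▓▓▓▓▓▓▓███
    ┏━━━━━━━┃       ░░░░░░░▒▒▒▒▒▒▒▓▓▓▓▓▓▓███
    ┃ FileBr┃       ░░░░░░░▒▒▒▒▒▒▒▓▓▓▓▓▓▓███
    ┠───────┃       ░░░░░░░▒▒▒▒▒▒▒▓▓▓▓▓▓▓███
    ┃  [-] p┃       ░░░░░░░▒▒▒▒▒▒▒▓▓▓▓▓▓▓███
    ┃  > [-]┃       ░░░░░░░▒▒▒▒▒▒▒▓▓▓▓▓▓▓███
    ┃      [┃       ░░░░░░░▒▒▒▒▒▒▒▓▓▓▓▓▓▓███
    ┃      [┃       ░░░░░░░▒▒▒▒▒▒▒▓▓▓▓▓▓▓███
    ┃      .┃       ░░░░░░░▒▒▒▒▒▒▒▓▓▓▓▓▓▓███
    ┃    tes┃       ░░░░░░░▒▒▒▒▒▒▒▓▓▓▓▓▓▓███
    ┃    rou┃       ░░░░░░░▒▒▒▒▒▒▒▓▓▓▓▓▓▓███
    ┃    han┗━━━━━━━━━━━━━━━━━━━━━━━━━━━━━━━


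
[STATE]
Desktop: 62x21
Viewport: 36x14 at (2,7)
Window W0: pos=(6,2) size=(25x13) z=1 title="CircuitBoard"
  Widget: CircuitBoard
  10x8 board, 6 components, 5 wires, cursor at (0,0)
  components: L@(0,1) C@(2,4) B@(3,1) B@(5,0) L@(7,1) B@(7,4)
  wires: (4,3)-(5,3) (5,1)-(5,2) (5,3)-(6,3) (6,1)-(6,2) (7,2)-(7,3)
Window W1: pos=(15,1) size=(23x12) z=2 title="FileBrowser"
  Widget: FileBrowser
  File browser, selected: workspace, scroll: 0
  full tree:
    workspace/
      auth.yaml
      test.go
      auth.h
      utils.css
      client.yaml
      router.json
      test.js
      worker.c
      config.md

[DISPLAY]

    ┃        ┃    auth.h           ┃
    ┃1       ┃    utils.css        ┃
    ┃        ┃    client.yaml      ┃
    ┃2       ┃    router.json      ┃
    ┃        ┃    test.js          ┃
    ┃3       ┗━━━━━━━━━━━━━━━━━━━━━┛
    ┃                       ┃       
    ┗━━━━━━━━━━━━━━━━━━━━━━━┛       
                                    
                                    
                                    
                                    
                                    
                                    


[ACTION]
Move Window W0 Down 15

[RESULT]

             ┃    auth.h           ┃
    ┏━━━━━━━━┃    utils.css        ┃
    ┃ Circuit┃    client.yaml      ┃
    ┠────────┃    router.json      ┃
    ┃   0 1 2┃    test.js          ┃
    ┃0  [.]  ┗━━━━━━━━━━━━━━━━━━━━━┛
    ┃                       ┃       
    ┃1                      ┃       
    ┃                       ┃       
    ┃2                   C  ┃       
    ┃                       ┃       
    ┃3       B              ┃       
    ┃                       ┃       
    ┗━━━━━━━━━━━━━━━━━━━━━━━┛       


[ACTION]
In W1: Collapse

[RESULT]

             ┃                     ┃
    ┏━━━━━━━━┃                     ┃
    ┃ Circuit┃                     ┃
    ┠────────┃                     ┃
    ┃   0 1 2┃                     ┃
    ┃0  [.]  ┗━━━━━━━━━━━━━━━━━━━━━┛
    ┃                       ┃       
    ┃1                      ┃       
    ┃                       ┃       
    ┃2                   C  ┃       
    ┃                       ┃       
    ┃3       B              ┃       
    ┃                       ┃       
    ┗━━━━━━━━━━━━━━━━━━━━━━━┛       


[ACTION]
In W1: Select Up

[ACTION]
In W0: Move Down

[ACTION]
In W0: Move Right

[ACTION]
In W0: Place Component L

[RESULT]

             ┃                     ┃
    ┏━━━━━━━━┃                     ┃
    ┃ Circuit┃                     ┃
    ┠────────┃                     ┃
    ┃   0 1 2┃                     ┃
    ┃0       ┗━━━━━━━━━━━━━━━━━━━━━┛
    ┃                       ┃       
    ┃1      [L]             ┃       
    ┃                       ┃       
    ┃2                   C  ┃       
    ┃                       ┃       
    ┃3       B              ┃       
    ┃                       ┃       
    ┗━━━━━━━━━━━━━━━━━━━━━━━┛       


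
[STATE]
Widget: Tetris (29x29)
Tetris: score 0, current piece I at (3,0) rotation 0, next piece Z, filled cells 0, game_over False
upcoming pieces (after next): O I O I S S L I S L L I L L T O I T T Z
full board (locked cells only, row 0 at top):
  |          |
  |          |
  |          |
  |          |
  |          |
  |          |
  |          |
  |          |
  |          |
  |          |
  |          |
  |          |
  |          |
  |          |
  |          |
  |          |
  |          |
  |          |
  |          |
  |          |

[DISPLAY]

   ████   │Next:             
          │▓▓                
          │ ▓▓               
          │                  
          │                  
          │                  
          │Score:            
          │0                 
          │                  
          │                  
          │                  
          │                  
          │                  
          │                  
          │                  
          │                  
          │                  
          │                  
          │                  
          │                  
          │                  
          │                  
          │                  
          │                  
          │                  
          │                  
          │                  
          │                  
          │                  


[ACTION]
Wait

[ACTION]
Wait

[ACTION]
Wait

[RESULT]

          │Next:             
          │▓▓                
          │ ▓▓               
   ████   │                  
          │                  
          │                  
          │Score:            
          │0                 
          │                  
          │                  
          │                  
          │                  
          │                  
          │                  
          │                  
          │                  
          │                  
          │                  
          │                  
          │                  
          │                  
          │                  
          │                  
          │                  
          │                  
          │                  
          │                  
          │                  
          │                  


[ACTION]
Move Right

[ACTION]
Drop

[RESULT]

          │Next:             
          │▓▓                
          │ ▓▓               
          │                  
    ████  │                  
          │                  
          │Score:            
          │0                 
          │                  
          │                  
          │                  
          │                  
          │                  
          │                  
          │                  
          │                  
          │                  
          │                  
          │                  
          │                  
          │                  
          │                  
          │                  
          │                  
          │                  
          │                  
          │                  
          │                  
          │                  


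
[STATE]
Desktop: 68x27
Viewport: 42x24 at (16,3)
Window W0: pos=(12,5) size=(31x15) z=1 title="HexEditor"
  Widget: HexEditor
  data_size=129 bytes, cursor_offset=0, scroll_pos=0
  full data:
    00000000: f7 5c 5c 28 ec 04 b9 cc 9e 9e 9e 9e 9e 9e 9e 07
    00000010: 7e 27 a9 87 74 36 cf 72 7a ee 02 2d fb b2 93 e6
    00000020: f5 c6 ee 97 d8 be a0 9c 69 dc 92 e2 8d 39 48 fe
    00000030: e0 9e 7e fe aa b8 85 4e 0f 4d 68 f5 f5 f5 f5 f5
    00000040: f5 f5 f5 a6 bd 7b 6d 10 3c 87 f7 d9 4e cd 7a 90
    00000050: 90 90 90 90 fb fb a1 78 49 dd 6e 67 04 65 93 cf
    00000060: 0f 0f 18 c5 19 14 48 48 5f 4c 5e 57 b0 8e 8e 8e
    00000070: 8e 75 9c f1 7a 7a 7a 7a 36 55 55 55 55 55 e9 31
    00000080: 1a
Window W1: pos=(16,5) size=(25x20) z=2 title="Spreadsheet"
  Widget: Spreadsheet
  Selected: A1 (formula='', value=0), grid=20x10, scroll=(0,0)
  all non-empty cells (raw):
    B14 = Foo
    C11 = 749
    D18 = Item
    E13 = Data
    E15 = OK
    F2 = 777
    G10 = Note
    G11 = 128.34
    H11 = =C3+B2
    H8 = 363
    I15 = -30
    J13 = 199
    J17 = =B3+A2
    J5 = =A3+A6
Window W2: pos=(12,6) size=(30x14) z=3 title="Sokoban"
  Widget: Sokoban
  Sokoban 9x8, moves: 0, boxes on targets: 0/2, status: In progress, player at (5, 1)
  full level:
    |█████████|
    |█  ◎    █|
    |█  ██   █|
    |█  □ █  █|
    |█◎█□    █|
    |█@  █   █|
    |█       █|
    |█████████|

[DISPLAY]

                                          
                                          
┏━━━━━━━━━━━━━━━━━━━━━━━┓━┓               
━━━━━━━━━━━━━━━━━━━━━━━━━┓┃               
koban                    ┃┨               
─────────────────────────┨┃               
██████                   ┃┃               
◎    █                   ┃┃               
██   █                   ┃┃               
□ █  █                   ┃┃               
□    █                   ┃┃               
 █   █                   ┃┃               
     █                   ┃┃               
██████                   ┃┃               
es: 0  0/2               ┃┃               
                         ┃┃               
━━━━━━━━━━━━━━━━━━━━━━━━━┛┛               
┃ 10        0       0   ┃                 
┃ 11        0       0   ┃                 
┃ 12        0       0   ┃                 
┃ 13        0       0   ┃                 
┗━━━━━━━━━━━━━━━━━━━━━━━┛                 
                                          
                                          


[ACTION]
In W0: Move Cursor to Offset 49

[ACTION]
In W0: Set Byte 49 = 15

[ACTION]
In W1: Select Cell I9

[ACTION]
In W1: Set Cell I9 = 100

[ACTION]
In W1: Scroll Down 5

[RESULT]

                                          
                                          
┏━━━━━━━━━━━━━━━━━━━━━━━┓━┓               
━━━━━━━━━━━━━━━━━━━━━━━━━┓┃               
koban                    ┃┨               
─────────────────────────┨┃               
██████                   ┃┃               
◎    █                   ┃┃               
██   █                   ┃┃               
□ █  █                   ┃┃               
□    █                   ┃┃               
 █   █                   ┃┃               
     █                   ┃┃               
██████                   ┃┃               
es: 0  0/2               ┃┃               
                         ┃┃               
━━━━━━━━━━━━━━━━━━━━━━━━━┛┛               
┃ 15        0       0   ┃                 
┃ 16        0       0   ┃                 
┃ 17        0       0   ┃                 
┃ 18        0       0   ┃                 
┗━━━━━━━━━━━━━━━━━━━━━━━┛                 
                                          
                                          


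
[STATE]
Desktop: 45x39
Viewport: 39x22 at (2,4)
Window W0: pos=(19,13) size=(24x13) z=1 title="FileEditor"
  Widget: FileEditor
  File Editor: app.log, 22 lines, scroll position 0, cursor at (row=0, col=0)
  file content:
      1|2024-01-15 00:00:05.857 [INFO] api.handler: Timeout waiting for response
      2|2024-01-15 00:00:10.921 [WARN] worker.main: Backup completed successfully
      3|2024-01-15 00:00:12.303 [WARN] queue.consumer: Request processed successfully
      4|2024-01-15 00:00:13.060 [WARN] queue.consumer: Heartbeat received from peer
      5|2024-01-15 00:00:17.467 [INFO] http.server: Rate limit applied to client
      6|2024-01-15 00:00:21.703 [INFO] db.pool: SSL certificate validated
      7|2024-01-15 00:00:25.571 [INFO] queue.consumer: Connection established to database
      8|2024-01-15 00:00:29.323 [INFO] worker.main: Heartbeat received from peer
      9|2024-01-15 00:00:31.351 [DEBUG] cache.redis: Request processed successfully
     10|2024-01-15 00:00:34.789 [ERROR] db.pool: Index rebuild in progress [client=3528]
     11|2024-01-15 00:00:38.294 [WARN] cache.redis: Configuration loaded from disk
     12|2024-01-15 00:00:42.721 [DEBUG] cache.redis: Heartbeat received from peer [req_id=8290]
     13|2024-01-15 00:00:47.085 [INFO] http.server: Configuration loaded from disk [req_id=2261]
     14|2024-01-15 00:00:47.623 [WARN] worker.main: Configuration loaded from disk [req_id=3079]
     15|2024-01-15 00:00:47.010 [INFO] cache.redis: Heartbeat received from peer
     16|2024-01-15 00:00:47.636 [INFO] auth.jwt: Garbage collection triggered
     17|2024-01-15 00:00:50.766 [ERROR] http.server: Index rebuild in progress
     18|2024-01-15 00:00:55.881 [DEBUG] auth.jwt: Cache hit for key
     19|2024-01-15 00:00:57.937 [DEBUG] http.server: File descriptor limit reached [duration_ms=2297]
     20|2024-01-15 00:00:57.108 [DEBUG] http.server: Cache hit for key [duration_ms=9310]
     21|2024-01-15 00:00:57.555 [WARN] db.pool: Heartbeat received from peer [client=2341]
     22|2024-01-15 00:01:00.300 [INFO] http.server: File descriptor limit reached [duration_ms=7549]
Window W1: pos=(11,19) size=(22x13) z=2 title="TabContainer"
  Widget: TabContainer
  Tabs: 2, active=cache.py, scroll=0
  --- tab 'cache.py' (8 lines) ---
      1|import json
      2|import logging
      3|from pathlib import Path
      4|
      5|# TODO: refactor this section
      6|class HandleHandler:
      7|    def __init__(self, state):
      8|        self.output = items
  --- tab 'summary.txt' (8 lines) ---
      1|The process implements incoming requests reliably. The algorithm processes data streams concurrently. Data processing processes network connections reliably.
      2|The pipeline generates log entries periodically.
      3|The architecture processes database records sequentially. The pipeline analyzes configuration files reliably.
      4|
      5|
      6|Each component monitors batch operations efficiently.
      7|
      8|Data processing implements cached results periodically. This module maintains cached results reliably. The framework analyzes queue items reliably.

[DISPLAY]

                                       
                                       
                                       
                                       
                                       
                                       
                                       
                                       
                                       
                 ┏━━━━━━━━━━━━━━━━━━━━━
                 ┃ FileEditor          
                 ┠─────────────────────
                 ┃█024-01-15 00:00:05.8
                 ┃2024-01-15 00:00:10.9
                 ┃2024-01-15 00:00:12.3
         ┏━━━━━━━━━━━━━━━━━━━━┓:00:13.0
         ┃ TabContainer       ┃:00:17.4
         ┠────────────────────┨:00:21.7
         ┃[cache.py]│ summary.┃:00:25.5
         ┃────────────────────┃:00:29.3
         ┃import json         ┃:00:31.3
         ┃import logging      ┃━━━━━━━━


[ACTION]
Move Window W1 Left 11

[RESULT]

                                       
                                       
                                       
                                       
                                       
                                       
                                       
                                       
                                       
                 ┏━━━━━━━━━━━━━━━━━━━━━
                 ┃ FileEditor          
                 ┠─────────────────────
                 ┃█024-01-15 00:00:05.8
                 ┃2024-01-15 00:00:10.9
                 ┃2024-01-15 00:00:12.3
━━━━━━━━━━━━━━━━━━━┓24-01-15 00:00:13.0
TabContainer       ┃24-01-15 00:00:17.4
───────────────────┨24-01-15 00:00:21.7
cache.py]│ summary.┃24-01-15 00:00:25.5
───────────────────┃24-01-15 00:00:29.3
mport json         ┃24-01-15 00:00:31.3
mport logging      ┃━━━━━━━━━━━━━━━━━━━


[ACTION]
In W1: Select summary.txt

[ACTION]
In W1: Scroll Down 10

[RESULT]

                                       
                                       
                                       
                                       
                                       
                                       
                                       
                                       
                                       
                 ┏━━━━━━━━━━━━━━━━━━━━━
                 ┃ FileEditor          
                 ┠─────────────────────
                 ┃█024-01-15 00:00:05.8
                 ┃2024-01-15 00:00:10.9
                 ┃2024-01-15 00:00:12.3
━━━━━━━━━━━━━━━━━━━┓24-01-15 00:00:13.0
TabContainer       ┃24-01-15 00:00:17.4
───────────────────┨24-01-15 00:00:21.7
cache.py │[summary.┃24-01-15 00:00:25.5
───────────────────┃24-01-15 00:00:29.3
ata processing impl┃24-01-15 00:00:31.3
                   ┃━━━━━━━━━━━━━━━━━━━


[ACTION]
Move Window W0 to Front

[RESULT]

                                       
                                       
                                       
                                       
                                       
                                       
                                       
                                       
                                       
                 ┏━━━━━━━━━━━━━━━━━━━━━
                 ┃ FileEditor          
                 ┠─────────────────────
                 ┃█024-01-15 00:00:05.8
                 ┃2024-01-15 00:00:10.9
                 ┃2024-01-15 00:00:12.3
━━━━━━━━━━━━━━━━━┃2024-01-15 00:00:13.0
TabContainer     ┃2024-01-15 00:00:17.4
─────────────────┃2024-01-15 00:00:21.7
cache.py │[summar┃2024-01-15 00:00:25.5
─────────────────┃2024-01-15 00:00:29.3
ata processing im┃2024-01-15 00:00:31.3
                 ┗━━━━━━━━━━━━━━━━━━━━━


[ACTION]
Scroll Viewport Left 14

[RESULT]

                                       
                                       
                                       
                                       
                                       
                                       
                                       
                                       
                                       
                   ┏━━━━━━━━━━━━━━━━━━━
                   ┃ FileEditor        
                   ┠───────────────────
                   ┃█024-01-15 00:00:05
                   ┃2024-01-15 00:00:10
                   ┃2024-01-15 00:00:12
┏━━━━━━━━━━━━━━━━━━┃2024-01-15 00:00:13
┃ TabContainer     ┃2024-01-15 00:00:17
┠──────────────────┃2024-01-15 00:00:21
┃ cache.py │[summar┃2024-01-15 00:00:25
┃──────────────────┃2024-01-15 00:00:29
┃Data processing im┃2024-01-15 00:00:31
┃                  ┗━━━━━━━━━━━━━━━━━━━
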